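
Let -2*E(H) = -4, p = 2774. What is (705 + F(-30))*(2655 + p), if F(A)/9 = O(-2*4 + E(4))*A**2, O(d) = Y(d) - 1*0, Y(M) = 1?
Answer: 47802345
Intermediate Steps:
E(H) = 2 (E(H) = -1/2*(-4) = 2)
O(d) = 1 (O(d) = 1 - 1*0 = 1 + 0 = 1)
F(A) = 9*A**2 (F(A) = 9*(1*A**2) = 9*A**2)
(705 + F(-30))*(2655 + p) = (705 + 9*(-30)**2)*(2655 + 2774) = (705 + 9*900)*5429 = (705 + 8100)*5429 = 8805*5429 = 47802345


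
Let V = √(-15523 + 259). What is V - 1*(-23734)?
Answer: 23734 + 12*I*√106 ≈ 23734.0 + 123.55*I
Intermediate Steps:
V = 12*I*√106 (V = √(-15264) = 12*I*√106 ≈ 123.55*I)
V - 1*(-23734) = 12*I*√106 - 1*(-23734) = 12*I*√106 + 23734 = 23734 + 12*I*√106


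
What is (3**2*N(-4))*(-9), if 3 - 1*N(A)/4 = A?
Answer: -2268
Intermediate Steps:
N(A) = 12 - 4*A
(3**2*N(-4))*(-9) = (3**2*(12 - 4*(-4)))*(-9) = (9*(12 + 16))*(-9) = (9*28)*(-9) = 252*(-9) = -2268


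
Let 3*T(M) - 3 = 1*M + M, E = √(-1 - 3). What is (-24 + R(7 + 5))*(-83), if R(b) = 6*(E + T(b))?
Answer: -2490 - 996*I ≈ -2490.0 - 996.0*I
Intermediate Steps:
E = 2*I (E = √(-4) = 2*I ≈ 2.0*I)
T(M) = 1 + 2*M/3 (T(M) = 1 + (1*M + M)/3 = 1 + (M + M)/3 = 1 + (2*M)/3 = 1 + 2*M/3)
R(b) = 6 + 4*b + 12*I (R(b) = 6*(2*I + (1 + 2*b/3)) = 6*(1 + 2*I + 2*b/3) = 6 + 4*b + 12*I)
(-24 + R(7 + 5))*(-83) = (-24 + (6 + 4*(7 + 5) + 12*I))*(-83) = (-24 + (6 + 4*12 + 12*I))*(-83) = (-24 + (6 + 48 + 12*I))*(-83) = (-24 + (54 + 12*I))*(-83) = (30 + 12*I)*(-83) = -2490 - 996*I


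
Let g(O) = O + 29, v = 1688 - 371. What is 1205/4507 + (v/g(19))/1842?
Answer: 37492333/132830304 ≈ 0.28226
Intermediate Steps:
v = 1317
g(O) = 29 + O
1205/4507 + (v/g(19))/1842 = 1205/4507 + (1317/(29 + 19))/1842 = 1205*(1/4507) + (1317/48)*(1/1842) = 1205/4507 + (1317*(1/48))*(1/1842) = 1205/4507 + (439/16)*(1/1842) = 1205/4507 + 439/29472 = 37492333/132830304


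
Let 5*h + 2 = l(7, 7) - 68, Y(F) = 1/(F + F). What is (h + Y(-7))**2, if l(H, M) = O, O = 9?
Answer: 737881/4900 ≈ 150.59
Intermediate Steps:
l(H, M) = 9
Y(F) = 1/(2*F)
h = -61/5 (h = -2/5 + (9 - 68)/5 = -2/5 + (1/5)*(-59) = -2/5 - 59/5 = -61/5 ≈ -12.200)
(h + Y(-7))**2 = (-61/5 + (1/2)/(-7))**2 = (-61/5 + (1/2)*(-1/7))**2 = (-61/5 - 1/14)**2 = (-859/70)**2 = 737881/4900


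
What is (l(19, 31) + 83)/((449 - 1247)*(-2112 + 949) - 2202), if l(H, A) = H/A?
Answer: 54/597959 ≈ 9.0307e-5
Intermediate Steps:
(l(19, 31) + 83)/((449 - 1247)*(-2112 + 949) - 2202) = (19/31 + 83)/((449 - 1247)*(-2112 + 949) - 2202) = (19*(1/31) + 83)/(-798*(-1163) - 2202) = (19/31 + 83)/(928074 - 2202) = (2592/31)/925872 = (2592/31)*(1/925872) = 54/597959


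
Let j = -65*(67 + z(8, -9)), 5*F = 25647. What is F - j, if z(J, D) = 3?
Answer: 48397/5 ≈ 9679.4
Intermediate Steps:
F = 25647/5 (F = (1/5)*25647 = 25647/5 ≈ 5129.4)
j = -4550 (j = -65*(67 + 3) = -65*70 = -4550)
F - j = 25647/5 - 1*(-4550) = 25647/5 + 4550 = 48397/5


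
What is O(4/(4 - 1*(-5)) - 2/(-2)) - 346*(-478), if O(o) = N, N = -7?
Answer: 165381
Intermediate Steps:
O(o) = -7
O(4/(4 - 1*(-5)) - 2/(-2)) - 346*(-478) = -7 - 346*(-478) = -7 + 165388 = 165381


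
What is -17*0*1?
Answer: 0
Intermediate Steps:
-17*0*1 = 0*1 = 0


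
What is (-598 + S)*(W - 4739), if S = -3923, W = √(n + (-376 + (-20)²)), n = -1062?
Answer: 21425019 - 4521*I*√1038 ≈ 2.1425e+7 - 1.4566e+5*I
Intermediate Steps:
W = I*√1038 (W = √(-1062 + (-376 + (-20)²)) = √(-1062 + (-376 + 400)) = √(-1062 + 24) = √(-1038) = I*√1038 ≈ 32.218*I)
(-598 + S)*(W - 4739) = (-598 - 3923)*(I*√1038 - 4739) = -4521*(-4739 + I*√1038) = 21425019 - 4521*I*√1038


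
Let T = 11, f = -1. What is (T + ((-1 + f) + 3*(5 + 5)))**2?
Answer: 1521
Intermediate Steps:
(T + ((-1 + f) + 3*(5 + 5)))**2 = (11 + ((-1 - 1) + 3*(5 + 5)))**2 = (11 + (-2 + 3*10))**2 = (11 + (-2 + 30))**2 = (11 + 28)**2 = 39**2 = 1521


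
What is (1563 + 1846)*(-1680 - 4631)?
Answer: -21514199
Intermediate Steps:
(1563 + 1846)*(-1680 - 4631) = 3409*(-6311) = -21514199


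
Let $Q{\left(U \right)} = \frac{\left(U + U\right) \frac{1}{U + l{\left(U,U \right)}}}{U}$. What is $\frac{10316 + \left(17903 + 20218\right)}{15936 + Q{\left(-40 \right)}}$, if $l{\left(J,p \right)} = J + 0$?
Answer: $\frac{1937480}{637439} \approx 3.0395$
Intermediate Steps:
$l{\left(J,p \right)} = J$
$Q{\left(U \right)} = \frac{1}{U}$ ($Q{\left(U \right)} = \frac{\left(U + U\right) \frac{1}{U + U}}{U} = \frac{2 U \frac{1}{2 U}}{U} = 1 \frac{1}{U} = \frac{1}{U}$)
$\frac{10316 + \left(17903 + 20218\right)}{15936 + Q{\left(-40 \right)}} = \frac{10316 + \left(17903 + 20218\right)}{15936 + \frac{1}{-40}} = \frac{10316 + 38121}{15936 - \frac{1}{40}} = \frac{48437}{\frac{637439}{40}} = 48437 \cdot \frac{40}{637439} = \frac{1937480}{637439}$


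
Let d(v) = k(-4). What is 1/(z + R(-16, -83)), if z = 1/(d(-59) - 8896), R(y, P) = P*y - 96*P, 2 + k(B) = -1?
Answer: 8899/82725103 ≈ 0.00010757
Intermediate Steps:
k(B) = -3 (k(B) = -2 - 1 = -3)
d(v) = -3
R(y, P) = -96*P + P*y
z = -1/8899 (z = 1/(-3 - 8896) = 1/(-8899) = -1/8899 ≈ -0.00011237)
1/(z + R(-16, -83)) = 1/(-1/8899 - 83*(-96 - 16)) = 1/(-1/8899 - 83*(-112)) = 1/(-1/8899 + 9296) = 1/(82725103/8899) = 8899/82725103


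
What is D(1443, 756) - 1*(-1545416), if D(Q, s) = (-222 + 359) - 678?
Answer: 1544875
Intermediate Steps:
D(Q, s) = -541 (D(Q, s) = 137 - 678 = -541)
D(1443, 756) - 1*(-1545416) = -541 - 1*(-1545416) = -541 + 1545416 = 1544875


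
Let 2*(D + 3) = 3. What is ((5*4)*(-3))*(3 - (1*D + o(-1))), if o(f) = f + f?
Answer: -390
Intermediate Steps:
o(f) = 2*f
D = -3/2 (D = -3 + (1/2)*3 = -3 + 3/2 = -3/2 ≈ -1.5000)
((5*4)*(-3))*(3 - (1*D + o(-1))) = ((5*4)*(-3))*(3 - (1*(-3/2) + 2*(-1))) = (20*(-3))*(3 - (-3/2 - 2)) = -60*(3 - 1*(-7/2)) = -60*(3 + 7/2) = -60*13/2 = -390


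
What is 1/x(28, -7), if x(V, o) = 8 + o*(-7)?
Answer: 1/57 ≈ 0.017544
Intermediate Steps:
x(V, o) = 8 - 7*o
1/x(28, -7) = 1/(8 - 7*(-7)) = 1/(8 + 49) = 1/57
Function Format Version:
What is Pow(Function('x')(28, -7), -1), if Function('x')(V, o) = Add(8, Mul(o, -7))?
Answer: Rational(1, 57) ≈ 0.017544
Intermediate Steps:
Function('x')(V, o) = Add(8, Mul(-7, o))
Pow(Function('x')(28, -7), -1) = Pow(Add(8, Mul(-7, -7)), -1) = Pow(Add(8, 49), -1) = Pow(57, -1) = Rational(1, 57)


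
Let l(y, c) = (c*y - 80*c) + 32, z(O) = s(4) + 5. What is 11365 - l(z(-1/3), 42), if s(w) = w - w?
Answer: 14483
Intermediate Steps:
s(w) = 0
z(O) = 5 (z(O) = 0 + 5 = 5)
l(y, c) = 32 - 80*c + c*y (l(y, c) = (-80*c + c*y) + 32 = 32 - 80*c + c*y)
11365 - l(z(-1/3), 42) = 11365 - (32 - 80*42 + 42*5) = 11365 - (32 - 3360 + 210) = 11365 - 1*(-3118) = 11365 + 3118 = 14483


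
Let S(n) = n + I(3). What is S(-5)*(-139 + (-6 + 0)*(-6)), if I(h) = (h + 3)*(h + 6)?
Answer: -5047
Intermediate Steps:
I(h) = (3 + h)*(6 + h)
S(n) = 54 + n (S(n) = n + (18 + 3² + 9*3) = n + (18 + 9 + 27) = n + 54 = 54 + n)
S(-5)*(-139 + (-6 + 0)*(-6)) = (54 - 5)*(-139 + (-6 + 0)*(-6)) = 49*(-139 - 6*(-6)) = 49*(-139 + 36) = 49*(-103) = -5047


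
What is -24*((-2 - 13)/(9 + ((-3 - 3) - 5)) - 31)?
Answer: 564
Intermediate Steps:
-24*((-2 - 13)/(9 + ((-3 - 3) - 5)) - 31) = -24*(-15/(9 + (-6 - 5)) - 31) = -24*(-15/(9 - 11) - 31) = -24*(-15/(-2) - 31) = -24*(-15*(-1/2) - 31) = -24*(15/2 - 31) = -24*(-47/2) = 564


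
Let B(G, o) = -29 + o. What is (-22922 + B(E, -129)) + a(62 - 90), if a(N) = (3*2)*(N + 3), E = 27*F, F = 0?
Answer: -23230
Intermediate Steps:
E = 0 (E = 27*0 = 0)
a(N) = 18 + 6*N (a(N) = 6*(3 + N) = 18 + 6*N)
(-22922 + B(E, -129)) + a(62 - 90) = (-22922 + (-29 - 129)) + (18 + 6*(62 - 90)) = (-22922 - 158) + (18 + 6*(-28)) = -23080 + (18 - 168) = -23080 - 150 = -23230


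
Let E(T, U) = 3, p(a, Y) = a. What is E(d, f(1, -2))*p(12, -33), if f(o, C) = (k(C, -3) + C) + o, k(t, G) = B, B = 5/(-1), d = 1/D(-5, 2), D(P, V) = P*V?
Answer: 36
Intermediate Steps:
d = -⅒ (d = 1/(-5*2) = 1/(-10) = -⅒ ≈ -0.10000)
B = -5 (B = 5*(-1) = -5)
k(t, G) = -5
f(o, C) = -5 + C + o (f(o, C) = (-5 + C) + o = -5 + C + o)
E(d, f(1, -2))*p(12, -33) = 3*12 = 36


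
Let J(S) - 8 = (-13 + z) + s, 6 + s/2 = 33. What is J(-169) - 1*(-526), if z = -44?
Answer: 531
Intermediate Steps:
s = 54 (s = -12 + 2*33 = -12 + 66 = 54)
J(S) = 5 (J(S) = 8 + ((-13 - 44) + 54) = 8 + (-57 + 54) = 8 - 3 = 5)
J(-169) - 1*(-526) = 5 - 1*(-526) = 5 + 526 = 531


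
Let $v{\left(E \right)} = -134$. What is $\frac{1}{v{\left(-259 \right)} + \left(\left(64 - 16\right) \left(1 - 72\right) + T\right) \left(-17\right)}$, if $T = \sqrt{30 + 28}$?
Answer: $\frac{28901}{1670527221} + \frac{17 \sqrt{58}}{3341054442} \approx 1.7339 \cdot 10^{-5}$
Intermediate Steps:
$T = \sqrt{58} \approx 7.6158$
$\frac{1}{v{\left(-259 \right)} + \left(\left(64 - 16\right) \left(1 - 72\right) + T\right) \left(-17\right)} = \frac{1}{-134 + \left(\left(64 - 16\right) \left(1 - 72\right) + \sqrt{58}\right) \left(-17\right)} = \frac{1}{-134 + \left(48 \left(-71\right) + \sqrt{58}\right) \left(-17\right)} = \frac{1}{-134 + \left(-3408 + \sqrt{58}\right) \left(-17\right)} = \frac{1}{-134 + \left(57936 - 17 \sqrt{58}\right)} = \frac{1}{57802 - 17 \sqrt{58}}$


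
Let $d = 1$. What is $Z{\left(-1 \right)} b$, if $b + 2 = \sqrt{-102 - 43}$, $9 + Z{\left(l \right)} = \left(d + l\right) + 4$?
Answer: $10 - 5 i \sqrt{145} \approx 10.0 - 60.208 i$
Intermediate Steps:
$Z{\left(l \right)} = -4 + l$ ($Z{\left(l \right)} = -9 + \left(\left(1 + l\right) + 4\right) = -9 + \left(5 + l\right) = -4 + l$)
$b = -2 + i \sqrt{145}$ ($b = -2 + \sqrt{-102 - 43} = -2 + \sqrt{-145} = -2 + i \sqrt{145} \approx -2.0 + 12.042 i$)
$Z{\left(-1 \right)} b = \left(-4 - 1\right) \left(-2 + i \sqrt{145}\right) = - 5 \left(-2 + i \sqrt{145}\right) = 10 - 5 i \sqrt{145}$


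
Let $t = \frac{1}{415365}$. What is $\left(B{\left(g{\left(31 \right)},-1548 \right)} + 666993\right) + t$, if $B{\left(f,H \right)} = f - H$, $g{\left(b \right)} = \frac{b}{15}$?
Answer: $\frac{277689390887}{415365} \approx 6.6854 \cdot 10^{5}$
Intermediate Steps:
$g{\left(b \right)} = \frac{b}{15}$
$t = \frac{1}{415365} \approx 2.4075 \cdot 10^{-6}$
$\left(B{\left(g{\left(31 \right)},-1548 \right)} + 666993\right) + t = \left(\left(\frac{1}{15} \cdot 31 - -1548\right) + 666993\right) + \frac{1}{415365} = \left(\left(\frac{31}{15} + 1548\right) + 666993\right) + \frac{1}{415365} = \left(\frac{23251}{15} + 666993\right) + \frac{1}{415365} = \frac{10028146}{15} + \frac{1}{415365} = \frac{277689390887}{415365}$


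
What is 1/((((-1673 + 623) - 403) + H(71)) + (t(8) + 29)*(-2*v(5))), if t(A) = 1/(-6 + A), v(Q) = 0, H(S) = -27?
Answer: -1/1480 ≈ -0.00067568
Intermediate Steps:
1/((((-1673 + 623) - 403) + H(71)) + (t(8) + 29)*(-2*v(5))) = 1/((((-1673 + 623) - 403) - 27) + (1/(-6 + 8) + 29)*(-2*0)) = 1/(((-1050 - 403) - 27) + (1/2 + 29)*0) = 1/((-1453 - 27) + (½ + 29)*0) = 1/(-1480 + (59/2)*0) = 1/(-1480 + 0) = 1/(-1480) = -1/1480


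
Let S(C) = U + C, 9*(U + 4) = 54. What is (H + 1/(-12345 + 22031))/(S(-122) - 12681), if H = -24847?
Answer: 240668041/123990486 ≈ 1.9410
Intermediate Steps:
U = 2 (U = -4 + (⅑)*54 = -4 + 6 = 2)
S(C) = 2 + C
(H + 1/(-12345 + 22031))/(S(-122) - 12681) = (-24847 + 1/(-12345 + 22031))/((2 - 122) - 12681) = (-24847 + 1/9686)/(-120 - 12681) = (-24847 + 1/9686)/(-12801) = -240668041/9686*(-1/12801) = 240668041/123990486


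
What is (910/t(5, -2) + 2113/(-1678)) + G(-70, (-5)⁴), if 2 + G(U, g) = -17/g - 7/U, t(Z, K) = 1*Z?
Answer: 93765362/524375 ≈ 178.81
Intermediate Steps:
t(Z, K) = Z
G(U, g) = -2 - 17/g - 7/U (G(U, g) = -2 + (-17/g - 7/U) = -2 - 17/g - 7/U)
(910/t(5, -2) + 2113/(-1678)) + G(-70, (-5)⁴) = (910/5 + 2113/(-1678)) + (-2 - 17/((-5)⁴) - 7/(-70)) = (910*(⅕) + 2113*(-1/1678)) + (-2 - 17/625 - 7*(-1/70)) = (182 - 2113/1678) + (-2 - 17*1/625 + ⅒) = 303283/1678 + (-2 - 17/625 + ⅒) = 303283/1678 - 2409/1250 = 93765362/524375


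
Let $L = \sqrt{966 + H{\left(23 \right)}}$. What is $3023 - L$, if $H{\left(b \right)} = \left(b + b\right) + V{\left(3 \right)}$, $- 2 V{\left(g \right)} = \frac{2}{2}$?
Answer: $3023 - \frac{17 \sqrt{14}}{2} \approx 2991.2$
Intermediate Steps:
$V{\left(g \right)} = - \frac{1}{2}$ ($V{\left(g \right)} = - \frac{2 \cdot \frac{1}{2}}{2} = \left(- \frac{1}{2}\right) 1 = - \frac{1}{2}$)
$H{\left(b \right)} = - \frac{1}{2} + 2 b$ ($H{\left(b \right)} = \left(b + b\right) - \frac{1}{2} = 2 b - \frac{1}{2} = - \frac{1}{2} + 2 b$)
$L = \frac{17 \sqrt{14}}{2}$ ($L = \sqrt{966 + \left(- \frac{1}{2} + 2 \cdot 23\right)} = \sqrt{966 + \left(- \frac{1}{2} + 46\right)} = \sqrt{966 + \frac{91}{2}} = \sqrt{\frac{2023}{2}} = \frac{17 \sqrt{14}}{2} \approx 31.804$)
$3023 - L = 3023 - \frac{17 \sqrt{14}}{2}$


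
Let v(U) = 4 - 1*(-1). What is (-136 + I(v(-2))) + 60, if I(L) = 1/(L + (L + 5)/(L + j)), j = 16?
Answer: -8719/115 ≈ -75.817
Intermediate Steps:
v(U) = 5 (v(U) = 4 + 1 = 5)
I(L) = 1/(L + (5 + L)/(16 + L)) (I(L) = 1/(L + (L + 5)/(L + 16)) = 1/(L + (5 + L)/(16 + L)))
(-136 + I(v(-2))) + 60 = (-136 + (16 + 5)/(5 + 5² + 17*5)) + 60 = (-136 + 21/(5 + 25 + 85)) + 60 = (-136 + 21/115) + 60 = -15619/115 + 60 = -8719/115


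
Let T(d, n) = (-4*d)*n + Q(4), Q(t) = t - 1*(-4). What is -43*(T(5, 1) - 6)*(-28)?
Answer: -21672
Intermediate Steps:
Q(t) = 4 + t (Q(t) = t + 4 = 4 + t)
T(d, n) = 8 - 4*d*n (T(d, n) = (-4*d)*n + (4 + 4) = -4*d*n + 8 = 8 - 4*d*n)
-43*(T(5, 1) - 6)*(-28) = -43*((8 - 4*5*1) - 6)*(-28) = -43*((8 - 20) - 6)*(-28) = -43*(-12 - 6)*(-28) = -43*(-18)*(-28) = 774*(-28) = -21672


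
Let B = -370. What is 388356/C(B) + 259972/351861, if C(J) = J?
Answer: -68275570438/65094285 ≈ -1048.9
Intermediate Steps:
388356/C(B) + 259972/351861 = 388356/(-370) + 259972/351861 = 388356*(-1/370) + 259972*(1/351861) = -194178/185 + 259972/351861 = -68275570438/65094285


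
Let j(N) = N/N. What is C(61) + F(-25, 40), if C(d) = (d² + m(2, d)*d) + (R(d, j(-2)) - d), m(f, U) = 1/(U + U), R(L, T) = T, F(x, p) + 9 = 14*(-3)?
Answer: 7221/2 ≈ 3610.5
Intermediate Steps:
F(x, p) = -51 (F(x, p) = -9 + 14*(-3) = -9 - 42 = -51)
j(N) = 1
m(f, U) = 1/(2*U)
C(d) = 3/2 + d² - d (C(d) = (d² + (1/(2*d))*d) + (1 - d) = (d² + ½) + (1 - d) = (½ + d²) + (1 - d) = 3/2 + d² - d)
C(61) + F(-25, 40) = (3/2 + 61² - 1*61) - 51 = (3/2 + 3721 - 61) - 51 = 7323/2 - 51 = 7221/2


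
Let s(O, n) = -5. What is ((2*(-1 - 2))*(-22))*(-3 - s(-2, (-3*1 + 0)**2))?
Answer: 264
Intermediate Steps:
((2*(-1 - 2))*(-22))*(-3 - s(-2, (-3*1 + 0)**2)) = ((2*(-1 - 2))*(-22))*(-3 - 1*(-5)) = ((2*(-3))*(-22))*(-3 + 5) = -6*(-22)*2 = 132*2 = 264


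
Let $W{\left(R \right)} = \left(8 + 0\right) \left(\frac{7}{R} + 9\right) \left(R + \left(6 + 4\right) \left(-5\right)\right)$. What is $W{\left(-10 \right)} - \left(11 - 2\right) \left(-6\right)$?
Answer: $-3930$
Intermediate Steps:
$W{\left(R \right)} = \left(-50 + R\right) \left(72 + \frac{56}{R}\right)$ ($W{\left(R \right)} = 8 \left(9 + \frac{7}{R}\right) \left(R + 10 \left(-5\right)\right) = \left(72 + \frac{56}{R}\right) \left(R - 50\right) = \left(72 + \frac{56}{R}\right) \left(-50 + R\right) = \left(-50 + R\right) \left(72 + \frac{56}{R}\right)$)
$W{\left(-10 \right)} - \left(11 - 2\right) \left(-6\right) = \left(-3544 - \frac{2800}{-10} + 72 \left(-10\right)\right) - \left(11 - 2\right) \left(-6\right) = \left(-3544 - -280 - 720\right) - 9 \left(-6\right) = \left(-3544 + 280 - 720\right) - -54 = -3984 + 54 = -3930$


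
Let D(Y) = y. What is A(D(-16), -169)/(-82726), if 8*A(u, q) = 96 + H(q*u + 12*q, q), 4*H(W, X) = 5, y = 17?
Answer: -389/2647232 ≈ -0.00014695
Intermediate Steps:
H(W, X) = 5/4 (H(W, X) = (¼)*5 = 5/4)
D(Y) = 17
A(u, q) = 389/32 (A(u, q) = (96 + 5/4)/8 = (⅛)*(389/4) = 389/32)
A(D(-16), -169)/(-82726) = (389/32)/(-82726) = (389/32)*(-1/82726) = -389/2647232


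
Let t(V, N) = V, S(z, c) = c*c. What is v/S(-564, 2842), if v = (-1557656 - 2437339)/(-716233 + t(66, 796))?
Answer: 3994995/5784455076988 ≈ 6.9064e-7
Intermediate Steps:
S(z, c) = c**2
v = 3994995/716167 (v = (-1557656 - 2437339)/(-716233 + 66) = -3994995/(-716167) = -3994995*(-1/716167) = 3994995/716167 ≈ 5.5783)
v/S(-564, 2842) = 3994995/(716167*(2842**2)) = (3994995/716167)/8076964 = (3994995/716167)*(1/8076964) = 3994995/5784455076988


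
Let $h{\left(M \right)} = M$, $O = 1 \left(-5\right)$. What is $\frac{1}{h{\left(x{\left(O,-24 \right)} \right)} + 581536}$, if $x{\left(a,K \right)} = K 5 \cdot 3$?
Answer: $\frac{1}{581176} \approx 1.7206 \cdot 10^{-6}$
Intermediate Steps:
$O = -5$
$x{\left(a,K \right)} = 15 K$ ($x{\left(a,K \right)} = 5 K 3 = 15 K$)
$\frac{1}{h{\left(x{\left(O,-24 \right)} \right)} + 581536} = \frac{1}{15 \left(-24\right) + 581536} = \frac{1}{-360 + 581536} = \frac{1}{581176}$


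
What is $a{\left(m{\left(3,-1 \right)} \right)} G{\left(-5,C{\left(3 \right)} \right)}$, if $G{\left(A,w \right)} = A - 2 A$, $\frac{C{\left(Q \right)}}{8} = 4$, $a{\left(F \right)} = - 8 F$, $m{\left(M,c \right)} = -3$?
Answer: $120$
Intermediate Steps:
$C{\left(Q \right)} = 32$ ($C{\left(Q \right)} = 8 \cdot 4 = 32$)
$G{\left(A,w \right)} = - A$
$a{\left(m{\left(3,-1 \right)} \right)} G{\left(-5,C{\left(3 \right)} \right)} = \left(-8\right) \left(-3\right) \left(\left(-1\right) \left(-5\right)\right) = 24 \cdot 5 = 120$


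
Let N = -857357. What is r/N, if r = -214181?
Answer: 214181/857357 ≈ 0.24982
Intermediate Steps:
r/N = -214181/(-857357) = -214181*(-1/857357) = 214181/857357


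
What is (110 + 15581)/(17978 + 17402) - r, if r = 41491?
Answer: -1467935889/35380 ≈ -41491.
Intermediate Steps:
(110 + 15581)/(17978 + 17402) - r = (110 + 15581)/(17978 + 17402) - 1*41491 = 15691/35380 - 41491 = -1467935889/35380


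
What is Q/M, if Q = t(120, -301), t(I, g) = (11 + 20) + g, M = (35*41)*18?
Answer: -3/287 ≈ -0.010453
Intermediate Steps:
M = 25830 (M = 1435*18 = 25830)
t(I, g) = 31 + g
Q = -270 (Q = 31 - 301 = -270)
Q/M = -270/25830 = -270*1/25830 = -3/287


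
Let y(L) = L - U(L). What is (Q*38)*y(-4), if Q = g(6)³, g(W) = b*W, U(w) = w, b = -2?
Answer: 0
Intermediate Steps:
g(W) = -2*W
y(L) = 0 (y(L) = L - L = 0)
Q = -1728 (Q = (-2*6)³ = (-12)³ = -1728)
(Q*38)*y(-4) = -1728*38*0 = -65664*0 = 0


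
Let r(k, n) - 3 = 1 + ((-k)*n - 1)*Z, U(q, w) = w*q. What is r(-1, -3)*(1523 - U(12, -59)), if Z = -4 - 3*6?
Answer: 205252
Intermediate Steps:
U(q, w) = q*w
Z = -22 (Z = -4 - 18 = -22)
r(k, n) = 26 + 22*k*n (r(k, n) = 3 + (1 + ((-k)*n - 1)*(-22)) = 3 + (1 + (-k*n - 1)*(-22)) = 3 + (1 + (-1 - k*n)*(-22)) = 3 + (1 + (22 + 22*k*n)) = 3 + (23 + 22*k*n) = 26 + 22*k*n)
r(-1, -3)*(1523 - U(12, -59)) = (26 + 22*(-1)*(-3))*(1523 - 12*(-59)) = (26 + 66)*(1523 - 1*(-708)) = 92*(1523 + 708) = 92*2231 = 205252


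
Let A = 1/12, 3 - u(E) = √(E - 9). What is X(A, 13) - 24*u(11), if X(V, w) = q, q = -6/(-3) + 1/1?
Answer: -69 + 24*√2 ≈ -35.059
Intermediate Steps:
u(E) = 3 - √(-9 + E) (u(E) = 3 - √(E - 9) = 3 - √(-9 + E))
q = 3 (q = -6*(-⅓) + 1*1 = 2 + 1 = 3)
A = 1/12 ≈ 0.083333
X(V, w) = 3
X(A, 13) - 24*u(11) = 3 - 24*(3 - √(-9 + 11)) = 3 - 24*(3 - √2) = 3 + (-72 + 24*√2) = -69 + 24*√2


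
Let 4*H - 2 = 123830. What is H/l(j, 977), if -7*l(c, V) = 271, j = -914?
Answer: -216706/271 ≈ -799.65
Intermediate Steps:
H = 30958 (H = ½ + (¼)*123830 = ½ + 61915/2 = 30958)
l(c, V) = -271/7 (l(c, V) = -⅐*271 = -271/7)
H/l(j, 977) = 30958/(-271/7) = 30958*(-7/271) = -216706/271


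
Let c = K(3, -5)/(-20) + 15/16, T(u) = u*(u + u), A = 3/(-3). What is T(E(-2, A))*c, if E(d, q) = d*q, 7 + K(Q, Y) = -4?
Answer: 119/10 ≈ 11.900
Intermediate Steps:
A = -1 (A = 3*(-1/3) = -1)
K(Q, Y) = -11 (K(Q, Y) = -7 - 4 = -11)
T(u) = 2*u**2 (T(u) = u*(2*u) = 2*u**2)
c = 119/80 (c = -11/(-20) + 15/16 = -11*(-1/20) + 15*(1/16) = 11/20 + 15/16 = 119/80 ≈ 1.4875)
T(E(-2, A))*c = (2*(-2*(-1))**2)*(119/80) = (2*2**2)*(119/80) = (2*4)*(119/80) = 8*(119/80) = 119/10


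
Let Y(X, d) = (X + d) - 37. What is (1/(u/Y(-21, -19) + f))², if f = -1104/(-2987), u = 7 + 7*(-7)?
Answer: 1079582449/903964356 ≈ 1.1943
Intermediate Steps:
Y(X, d) = -37 + X + d
u = -42 (u = 7 - 49 = -42)
f = 1104/2987 (f = -1104*(-1/2987) = 1104/2987 ≈ 0.36960)
(1/(u/Y(-21, -19) + f))² = (1/(-42/(-37 - 21 - 19) + 1104/2987))² = (1/(-42/(-77) + 1104/2987))² = (1/(-42*(-1/77) + 1104/2987))² = (1/(6/11 + 1104/2987))² = (1/(30066/32857))² = (32857/30066)² = 1079582449/903964356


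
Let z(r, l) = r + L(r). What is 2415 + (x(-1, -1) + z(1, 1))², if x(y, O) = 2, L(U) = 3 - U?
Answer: 2440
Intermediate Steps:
z(r, l) = 3 (z(r, l) = r + (3 - r) = 3)
2415 + (x(-1, -1) + z(1, 1))² = 2415 + (2 + 3)² = 2415 + 5² = 2415 + 25 = 2440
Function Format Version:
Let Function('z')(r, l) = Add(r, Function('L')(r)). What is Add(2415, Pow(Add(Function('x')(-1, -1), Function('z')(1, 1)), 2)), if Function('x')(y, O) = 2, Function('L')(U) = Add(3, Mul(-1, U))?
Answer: 2440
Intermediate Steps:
Function('z')(r, l) = 3 (Function('z')(r, l) = Add(r, Add(3, Mul(-1, r))) = 3)
Add(2415, Pow(Add(Function('x')(-1, -1), Function('z')(1, 1)), 2)) = Add(2415, Pow(Add(2, 3), 2)) = Add(2415, Pow(5, 2)) = Add(2415, 25) = 2440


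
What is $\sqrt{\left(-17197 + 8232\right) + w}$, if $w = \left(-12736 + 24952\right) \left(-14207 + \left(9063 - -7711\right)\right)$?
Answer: $\sqrt{31349507} \approx 5599.1$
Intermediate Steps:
$w = 31358472$ ($w = 12216 \left(-14207 + \left(9063 + 7711\right)\right) = 12216 \left(-14207 + 16774\right) = 12216 \cdot 2567 = 31358472$)
$\sqrt{\left(-17197 + 8232\right) + w} = \sqrt{\left(-17197 + 8232\right) + 31358472} = \sqrt{-8965 + 31358472} = \sqrt{31349507}$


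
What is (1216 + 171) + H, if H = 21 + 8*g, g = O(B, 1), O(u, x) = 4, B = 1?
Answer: 1440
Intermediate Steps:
g = 4
H = 53 (H = 21 + 8*4 = 21 + 32 = 53)
(1216 + 171) + H = (1216 + 171) + 53 = 1387 + 53 = 1440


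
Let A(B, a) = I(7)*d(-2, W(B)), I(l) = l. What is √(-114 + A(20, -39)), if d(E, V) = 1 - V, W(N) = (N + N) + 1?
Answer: I*√394 ≈ 19.849*I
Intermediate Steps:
W(N) = 1 + 2*N (W(N) = 2*N + 1 = 1 + 2*N)
A(B, a) = -14*B (A(B, a) = 7*(1 - (1 + 2*B)) = 7*(1 + (-1 - 2*B)) = 7*(-2*B) = -14*B)
√(-114 + A(20, -39)) = √(-114 - 14*20) = √(-114 - 280) = √(-394) = I*√394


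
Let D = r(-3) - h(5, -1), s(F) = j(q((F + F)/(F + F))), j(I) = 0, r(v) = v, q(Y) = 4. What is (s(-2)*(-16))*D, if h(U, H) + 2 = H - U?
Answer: 0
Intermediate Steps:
h(U, H) = -2 + H - U (h(U, H) = -2 + (H - U) = -2 + H - U)
s(F) = 0
D = 5 (D = -3 - (-2 - 1 - 1*5) = -3 - (-2 - 1 - 5) = -3 - 1*(-8) = -3 + 8 = 5)
(s(-2)*(-16))*D = (0*(-16))*5 = 0*5 = 0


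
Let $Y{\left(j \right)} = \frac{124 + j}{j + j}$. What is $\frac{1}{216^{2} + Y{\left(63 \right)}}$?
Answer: $\frac{126}{5878843} \approx 2.1433 \cdot 10^{-5}$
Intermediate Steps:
$Y{\left(j \right)} = \frac{124 + j}{2 j}$
$\frac{1}{216^{2} + Y{\left(63 \right)}} = \frac{1}{216^{2} + \frac{124 + 63}{2 \cdot 63}} = \frac{1}{46656 + \frac{1}{2} \cdot \frac{1}{63} \cdot 187} = \frac{1}{46656 + \frac{187}{126}} = \frac{1}{\frac{5878843}{126}} = \frac{126}{5878843}$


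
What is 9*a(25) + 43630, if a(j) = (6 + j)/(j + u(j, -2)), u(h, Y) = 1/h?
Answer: 27319355/626 ≈ 43641.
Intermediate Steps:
a(j) = (6 + j)/(j + 1/j)
9*a(25) + 43630 = 9*(25*(6 + 25)/(1 + 25**2)) + 43630 = 9*(25*31/(1 + 625)) + 43630 = 9*(25*31/626) + 43630 = 9*(25*(1/626)*31) + 43630 = 9*(775/626) + 43630 = 6975/626 + 43630 = 27319355/626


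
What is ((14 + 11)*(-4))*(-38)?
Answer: 3800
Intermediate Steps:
((14 + 11)*(-4))*(-38) = (25*(-4))*(-38) = -100*(-38) = 3800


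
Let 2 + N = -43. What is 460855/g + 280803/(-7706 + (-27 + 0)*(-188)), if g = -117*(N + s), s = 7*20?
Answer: -866634799/5846490 ≈ -148.23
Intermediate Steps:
N = -45 (N = -2 - 43 = -45)
s = 140
g = -11115 (g = -117*(-45 + 140) = -117*95 = -11115)
460855/g + 280803/(-7706 + (-27 + 0)*(-188)) = 460855/(-11115) + 280803/(-7706 + (-27 + 0)*(-188)) = 460855*(-1/11115) + 280803/(-7706 - 27*(-188)) = -92171/2223 + 280803/(-7706 + 5076) = -92171/2223 + 280803/(-2630) = -92171/2223 + 280803*(-1/2630) = -92171/2223 - 280803/2630 = -866634799/5846490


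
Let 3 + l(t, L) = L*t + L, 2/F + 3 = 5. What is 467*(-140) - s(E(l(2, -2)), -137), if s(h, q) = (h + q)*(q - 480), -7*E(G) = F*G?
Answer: -1043810/7 ≈ -1.4912e+5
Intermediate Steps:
F = 1 (F = 2/(-3 + 5) = 2/2 = 2*(½) = 1)
l(t, L) = -3 + L + L*t (l(t, L) = -3 + (L*t + L) = -3 + (L + L*t) = -3 + L + L*t)
E(G) = -G/7
s(h, q) = (-480 + q)*(h + q) (s(h, q) = (h + q)*(-480 + q) = (-480 + q)*(h + q))
467*(-140) - s(E(l(2, -2)), -137) = 467*(-140) - ((-137)² - (-480)*(-3 - 2 - 2*2)/7 - 480*(-137) - (-3 - 2 - 2*2)/7*(-137)) = -65380 - (18769 - (-480)*(-3 - 2 - 4)/7 + 65760 - (-3 - 2 - 4)/7*(-137)) = -65380 - (18769 - (-480)*(-9)/7 + 65760 - ⅐*(-9)*(-137)) = -65380 - (18769 - 480*9/7 + 65760 + (9/7)*(-137)) = -65380 - (18769 - 4320/7 + 65760 - 1233/7) = -65380 - 1*586150/7 = -65380 - 586150/7 = -1043810/7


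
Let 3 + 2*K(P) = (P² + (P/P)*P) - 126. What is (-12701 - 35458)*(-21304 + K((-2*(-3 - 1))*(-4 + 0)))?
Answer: 2010397455/2 ≈ 1.0052e+9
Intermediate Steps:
K(P) = -129/2 + P/2 + P²/2 (K(P) = -3/2 + ((P² + (P/P)*P) - 126)/2 = -3/2 + ((P² + 1*P) - 126)/2 = -3/2 + ((P² + P) - 126)/2 = -3/2 + ((P + P²) - 126)/2 = -3/2 + (-126 + P + P²)/2 = -3/2 + (-63 + P/2 + P²/2) = -129/2 + P/2 + P²/2)
(-12701 - 35458)*(-21304 + K((-2*(-3 - 1))*(-4 + 0))) = (-12701 - 35458)*(-21304 + (-129/2 + ((-2*(-3 - 1))*(-4 + 0))/2 + ((-2*(-3 - 1))*(-4 + 0))²/2)) = -48159*(-21304 + (-129/2 + (-2*(-4)*(-4))/2 + (-2*(-4)*(-4))²/2)) = -48159*(-21304 + (-129/2 + (8*(-4))/2 + (8*(-4))²/2)) = -48159*(-21304 + (-129/2 + (½)*(-32) + (½)*(-32)²)) = -48159*(-21304 + (-129/2 - 16 + (½)*1024)) = -48159*(-21304 + (-129/2 - 16 + 512)) = -48159*(-21304 + 863/2) = -48159*(-41745/2) = 2010397455/2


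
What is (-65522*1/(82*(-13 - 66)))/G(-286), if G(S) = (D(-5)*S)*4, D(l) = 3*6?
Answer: -32761/66697488 ≈ -0.00049119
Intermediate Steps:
D(l) = 18
G(S) = 72*S (G(S) = (18*S)*4 = 72*S)
(-65522*1/(82*(-13 - 66)))/G(-286) = (-65522*1/(82*(-13 - 66)))/((72*(-286))) = -65522/(82*(-79))/(-20592) = -65522/(-6478)*(-1/20592) = -65522*(-1/6478)*(-1/20592) = (32761/3239)*(-1/20592) = -32761/66697488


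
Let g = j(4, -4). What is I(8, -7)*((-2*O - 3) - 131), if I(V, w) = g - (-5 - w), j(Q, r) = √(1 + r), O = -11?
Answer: 224 - 112*I*√3 ≈ 224.0 - 193.99*I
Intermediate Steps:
g = I*√3 (g = √(1 - 4) = √(-3) = I*√3 ≈ 1.732*I)
I(V, w) = 5 + w + I*√3 (I(V, w) = I*√3 - (-5 - w) = I*√3 + (5 + w) = 5 + w + I*√3)
I(8, -7)*((-2*O - 3) - 131) = (5 - 7 + I*√3)*((-2*(-11) - 3) - 131) = (-2 + I*√3)*((22 - 3) - 131) = (-2 + I*√3)*(19 - 131) = (-2 + I*√3)*(-112) = 224 - 112*I*√3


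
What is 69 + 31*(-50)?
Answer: -1481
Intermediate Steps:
69 + 31*(-50) = 69 - 1550 = -1481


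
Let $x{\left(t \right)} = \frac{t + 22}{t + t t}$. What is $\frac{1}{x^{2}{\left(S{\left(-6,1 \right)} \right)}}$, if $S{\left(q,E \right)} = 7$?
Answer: $\frac{3136}{841} \approx 3.7289$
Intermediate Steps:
$x{\left(t \right)} = \frac{22 + t}{t + t^{2}}$
$\frac{1}{x^{2}{\left(S{\left(-6,1 \right)} \right)}} = \frac{1}{\left(\frac{22 + 7}{7 \left(1 + 7\right)}\right)^{2}} = \frac{1}{\left(\frac{1}{7} \cdot \frac{1}{8} \cdot 29\right)^{2}} = \frac{1}{\left(\frac{29}{56}\right)^{2}} = \frac{1}{\frac{841}{3136}} = \frac{3136}{841}$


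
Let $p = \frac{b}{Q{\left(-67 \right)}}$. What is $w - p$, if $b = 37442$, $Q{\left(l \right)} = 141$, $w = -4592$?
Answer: $- \frac{684914}{141} \approx -4857.5$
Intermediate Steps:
$p = \frac{37442}{141} \approx 265.55$
$w - p = -4592 - \frac{37442}{141} = - \frac{684914}{141}$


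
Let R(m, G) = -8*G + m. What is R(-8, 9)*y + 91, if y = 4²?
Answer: -1189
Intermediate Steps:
R(m, G) = m - 8*G
y = 16
R(-8, 9)*y + 91 = (-8 - 8*9)*16 + 91 = (-8 - 72)*16 + 91 = -80*16 + 91 = -1280 + 91 = -1189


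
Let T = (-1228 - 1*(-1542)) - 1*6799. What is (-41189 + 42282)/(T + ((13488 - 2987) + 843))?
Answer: 1093/4859 ≈ 0.22494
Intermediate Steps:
T = -6485 (T = (-1228 + 1542) - 6799 = 314 - 6799 = -6485)
(-41189 + 42282)/(T + ((13488 - 2987) + 843)) = (-41189 + 42282)/(-6485 + ((13488 - 2987) + 843)) = 1093/(-6485 + (10501 + 843)) = 1093/(-6485 + 11344) = 1093/4859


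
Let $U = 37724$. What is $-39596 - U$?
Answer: $-77320$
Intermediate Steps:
$-39596 - U = -39596 - 37724 = -77320$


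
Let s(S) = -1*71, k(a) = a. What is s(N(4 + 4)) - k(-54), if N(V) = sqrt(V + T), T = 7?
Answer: -17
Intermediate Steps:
N(V) = sqrt(7 + V) (N(V) = sqrt(V + 7) = sqrt(7 + V))
s(S) = -71
s(N(4 + 4)) - k(-54) = -71 - 1*(-54) = -71 + 54 = -17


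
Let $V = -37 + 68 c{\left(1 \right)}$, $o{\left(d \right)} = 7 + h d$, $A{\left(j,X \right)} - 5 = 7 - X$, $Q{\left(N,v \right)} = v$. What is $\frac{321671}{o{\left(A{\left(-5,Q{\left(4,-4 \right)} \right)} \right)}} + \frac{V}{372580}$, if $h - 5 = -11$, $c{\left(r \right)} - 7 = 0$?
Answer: $- \frac{119848142109}{33159620} \approx -3614.3$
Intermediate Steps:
$c{\left(r \right)} = 7$ ($c{\left(r \right)} = 7 + 0 = 7$)
$h = -6$ ($h = 5 - 11 = -6$)
$A{\left(j,X \right)} = 12 - X$ ($A{\left(j,X \right)} = 5 - \left(-7 + X\right) = 12 - X$)
$o{\left(d \right)} = 7 - 6 d$
$V = 439$ ($V = -37 + 68 \cdot 7 = -37 + 476 = 439$)
$\frac{321671}{o{\left(A{\left(-5,Q{\left(4,-4 \right)} \right)} \right)}} + \frac{V}{372580} = \frac{321671}{7 - 6 \left(12 - -4\right)} + \frac{439}{372580} = \frac{321671}{7 - 6 \left(12 + 4\right)} + 439 \cdot \frac{1}{372580} = \frac{321671}{7 - 96} + \frac{439}{372580} = \frac{321671}{-89} + \frac{439}{372580} = 321671 \left(- \frac{1}{89}\right) + \frac{439}{372580} = - \frac{321671}{89} + \frac{439}{372580} = - \frac{119848142109}{33159620}$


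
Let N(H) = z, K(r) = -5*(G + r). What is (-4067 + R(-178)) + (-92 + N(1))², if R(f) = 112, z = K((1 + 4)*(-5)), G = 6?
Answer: -3946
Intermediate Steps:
K(r) = -30 - 5*r (K(r) = -5*(6 + r) = -30 - 5*r)
z = 95 (z = -30 - 5*(1 + 4)*(-5) = -30 - 25*(-5) = -30 - 5*(-25) = -30 + 125 = 95)
N(H) = 95
(-4067 + R(-178)) + (-92 + N(1))² = (-4067 + 112) + (-92 + 95)² = -3955 + 3² = -3955 + 9 = -3946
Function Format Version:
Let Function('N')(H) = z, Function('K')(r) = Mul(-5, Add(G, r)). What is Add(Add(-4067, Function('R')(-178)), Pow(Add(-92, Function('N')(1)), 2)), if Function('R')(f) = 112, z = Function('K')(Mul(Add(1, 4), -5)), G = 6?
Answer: -3946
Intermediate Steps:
Function('K')(r) = Add(-30, Mul(-5, r)) (Function('K')(r) = Mul(-5, Add(6, r)) = Add(-30, Mul(-5, r)))
z = 95 (z = Add(-30, Mul(-5, Mul(Add(1, 4), -5))) = Add(-30, Mul(-5, Mul(5, -5))) = Add(-30, Mul(-5, -25)) = Add(-30, 125) = 95)
Function('N')(H) = 95
Add(Add(-4067, Function('R')(-178)), Pow(Add(-92, Function('N')(1)), 2)) = Add(Add(-4067, 112), Pow(Add(-92, 95), 2)) = Add(-3955, Pow(3, 2)) = Add(-3955, 9) = -3946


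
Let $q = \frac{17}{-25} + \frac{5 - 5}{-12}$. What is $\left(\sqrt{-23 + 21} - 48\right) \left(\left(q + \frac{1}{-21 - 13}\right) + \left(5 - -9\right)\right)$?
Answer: $- \frac{271128}{425} + \frac{11297 i \sqrt{2}}{850} \approx -637.95 + 18.796 i$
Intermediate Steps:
$q = - \frac{17}{25}$ ($q = 17 \left(- \frac{1}{25}\right) + 0 \left(- \frac{1}{12}\right) = - \frac{17}{25} + 0 = - \frac{17}{25} \approx -0.68$)
$\left(\sqrt{-23 + 21} - 48\right) \left(\left(q + \frac{1}{-21 - 13}\right) + \left(5 - -9\right)\right) = \left(\sqrt{-23 + 21} - 48\right) \left(\left(- \frac{17}{25} + \frac{1}{-21 - 13}\right) + \left(5 - -9\right)\right) = \left(\sqrt{-2} - 48\right) \left(\left(- \frac{17}{25} + \frac{1}{-34}\right) + \left(5 + 9\right)\right) = \left(i \sqrt{2} - 48\right) \left(\left(- \frac{17}{25} - \frac{1}{34}\right) + 14\right) = \left(-48 + i \sqrt{2}\right) \left(- \frac{603}{850} + 14\right) = \left(-48 + i \sqrt{2}\right) \frac{11297}{850} = - \frac{271128}{425} + \frac{11297 i \sqrt{2}}{850}$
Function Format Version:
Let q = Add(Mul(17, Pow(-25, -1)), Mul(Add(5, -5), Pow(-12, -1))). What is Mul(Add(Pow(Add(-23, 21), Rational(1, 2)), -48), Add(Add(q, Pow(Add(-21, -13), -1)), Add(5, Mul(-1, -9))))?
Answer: Add(Rational(-271128, 425), Mul(Rational(11297, 850), I, Pow(2, Rational(1, 2)))) ≈ Add(-637.95, Mul(18.796, I))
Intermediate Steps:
q = Rational(-17, 25) (q = Add(Mul(17, Rational(-1, 25)), Mul(0, Rational(-1, 12))) = Add(Rational(-17, 25), 0) = Rational(-17, 25) ≈ -0.68000)
Mul(Add(Pow(Add(-23, 21), Rational(1, 2)), -48), Add(Add(q, Pow(Add(-21, -13), -1)), Add(5, Mul(-1, -9)))) = Mul(Add(Pow(Add(-23, 21), Rational(1, 2)), -48), Add(Add(Rational(-17, 25), Pow(Add(-21, -13), -1)), Add(5, Mul(-1, -9)))) = Mul(Add(Pow(-2, Rational(1, 2)), -48), Add(Add(Rational(-17, 25), Pow(-34, -1)), Add(5, 9))) = Mul(Add(Mul(I, Pow(2, Rational(1, 2))), -48), Add(Add(Rational(-17, 25), Rational(-1, 34)), 14)) = Mul(Add(-48, Mul(I, Pow(2, Rational(1, 2)))), Add(Rational(-603, 850), 14)) = Mul(Add(-48, Mul(I, Pow(2, Rational(1, 2)))), Rational(11297, 850)) = Add(Rational(-271128, 425), Mul(Rational(11297, 850), I, Pow(2, Rational(1, 2))))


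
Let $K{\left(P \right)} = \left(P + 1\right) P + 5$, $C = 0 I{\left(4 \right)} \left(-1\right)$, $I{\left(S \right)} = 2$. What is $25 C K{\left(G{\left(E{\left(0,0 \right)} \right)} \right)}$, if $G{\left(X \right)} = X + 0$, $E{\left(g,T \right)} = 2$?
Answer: $0$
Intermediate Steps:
$G{\left(X \right)} = X$
$C = 0$ ($C = 0 \cdot 2 \left(-1\right) = 0 \left(-1\right) = 0$)
$K{\left(P \right)} = 5 + P \left(1 + P\right)$ ($K{\left(P \right)} = \left(1 + P\right) P + 5 = P \left(1 + P\right) + 5 = 5 + P \left(1 + P\right)$)
$25 C K{\left(G{\left(E{\left(0,0 \right)} \right)} \right)} = 25 \cdot 0 \left(5 + 2 + 2^{2}\right) = 0 \left(5 + 2 + 4\right) = 0 \cdot 11 = 0$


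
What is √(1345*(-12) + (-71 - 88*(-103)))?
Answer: I*√7147 ≈ 84.54*I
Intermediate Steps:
√(1345*(-12) + (-71 - 88*(-103))) = √(-16140 + (-71 + 9064)) = √(-16140 + 8993) = √(-7147) = I*√7147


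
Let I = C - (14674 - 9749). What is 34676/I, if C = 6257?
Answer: 8669/333 ≈ 26.033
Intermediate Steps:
I = 1332 (I = 6257 - (14674 - 9749) = 6257 - 1*4925 = 6257 - 4925 = 1332)
34676/I = 34676/1332 = 34676*(1/1332) = 8669/333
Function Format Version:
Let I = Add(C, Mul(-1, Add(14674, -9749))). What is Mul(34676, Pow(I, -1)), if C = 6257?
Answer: Rational(8669, 333) ≈ 26.033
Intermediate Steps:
I = 1332 (I = Add(6257, Mul(-1, Add(14674, -9749))) = Add(6257, Mul(-1, 4925)) = Add(6257, -4925) = 1332)
Mul(34676, Pow(I, -1)) = Mul(34676, Pow(1332, -1)) = Mul(34676, Rational(1, 1332)) = Rational(8669, 333)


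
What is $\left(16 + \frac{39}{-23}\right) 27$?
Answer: $\frac{8883}{23} \approx 386.22$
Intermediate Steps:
$\left(16 + \frac{39}{-23}\right) 27 = \left(16 + 39 \left(- \frac{1}{23}\right)\right) 27 = \left(16 - \frac{39}{23}\right) 27 = \frac{329}{23} \cdot 27 = \frac{8883}{23}$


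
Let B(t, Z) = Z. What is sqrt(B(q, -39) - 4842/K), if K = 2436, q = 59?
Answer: 129*I*sqrt(406)/406 ≈ 6.4022*I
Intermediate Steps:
sqrt(B(q, -39) - 4842/K) = sqrt(-39 - 4842/2436) = sqrt(-39 - 4842*1/2436) = sqrt(-39 - 807/406) = sqrt(-16641/406) = 129*I*sqrt(406)/406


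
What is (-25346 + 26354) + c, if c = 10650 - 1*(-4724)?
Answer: 16382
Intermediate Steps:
c = 15374 (c = 10650 + 4724 = 15374)
(-25346 + 26354) + c = (-25346 + 26354) + 15374 = 1008 + 15374 = 16382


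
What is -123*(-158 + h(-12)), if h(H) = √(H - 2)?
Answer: 19434 - 123*I*√14 ≈ 19434.0 - 460.22*I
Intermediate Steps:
h(H) = √(-2 + H)
-123*(-158 + h(-12)) = -123*(-158 + √(-2 - 12)) = -123*(-158 + √(-14)) = -123*(-158 + I*√14) = 19434 - 123*I*√14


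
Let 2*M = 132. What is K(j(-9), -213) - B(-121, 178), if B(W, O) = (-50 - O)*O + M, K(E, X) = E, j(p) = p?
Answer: 40509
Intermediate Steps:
M = 66 (M = (½)*132 = 66)
B(W, O) = 66 + O*(-50 - O) (B(W, O) = (-50 - O)*O + 66 = O*(-50 - O) + 66 = 66 + O*(-50 - O))
K(j(-9), -213) - B(-121, 178) = -9 - (66 - 1*178² - 50*178) = -9 - (66 - 1*31684 - 8900) = -9 - (66 - 31684 - 8900) = -9 - 1*(-40518) = -9 + 40518 = 40509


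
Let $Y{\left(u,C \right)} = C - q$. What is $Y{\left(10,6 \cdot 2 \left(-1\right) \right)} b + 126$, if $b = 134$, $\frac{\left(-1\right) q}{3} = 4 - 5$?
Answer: $-1884$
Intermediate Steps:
$q = 3$ ($q = - 3 \left(4 - 5\right) = \left(-3\right) \left(-1\right) = 3$)
$Y{\left(u,C \right)} = -3 + C$ ($Y{\left(u,C \right)} = C - 3 = -3 + C$)
$Y{\left(10,6 \cdot 2 \left(-1\right) \right)} b + 126 = \left(-3 + 6 \cdot 2 \left(-1\right)\right) 134 + 126 = \left(-3 + 12 \left(-1\right)\right) 134 + 126 = \left(-3 - 12\right) 134 + 126 = \left(-15\right) 134 + 126 = -2010 + 126 = -1884$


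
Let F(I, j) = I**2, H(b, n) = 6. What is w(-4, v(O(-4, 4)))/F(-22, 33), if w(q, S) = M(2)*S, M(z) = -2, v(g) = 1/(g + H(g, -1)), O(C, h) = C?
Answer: -1/484 ≈ -0.0020661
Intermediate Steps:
v(g) = 1/(6 + g) (v(g) = 1/(g + 6) = 1/(6 + g))
w(q, S) = -2*S
w(-4, v(O(-4, 4)))/F(-22, 33) = (-2/(6 - 4))/((-22)**2) = (-2/2)/484 = (-2*1/2)/484 = (1/484)*(-1) = -1/484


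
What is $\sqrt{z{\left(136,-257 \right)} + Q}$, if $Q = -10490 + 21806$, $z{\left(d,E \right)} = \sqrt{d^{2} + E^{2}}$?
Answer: $\sqrt{11316 + \sqrt{84545}} \approx 107.73$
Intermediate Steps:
$z{\left(d,E \right)} = \sqrt{E^{2} + d^{2}}$
$Q = 11316$
$\sqrt{z{\left(136,-257 \right)} + Q} = \sqrt{\sqrt{\left(-257\right)^{2} + 136^{2}} + 11316} = \sqrt{\sqrt{66049 + 18496} + 11316} = \sqrt{\sqrt{84545} + 11316} = \sqrt{11316 + \sqrt{84545}}$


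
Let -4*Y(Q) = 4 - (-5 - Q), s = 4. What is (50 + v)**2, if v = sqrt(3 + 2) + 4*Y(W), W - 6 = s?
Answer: (31 + sqrt(5))**2 ≈ 1104.6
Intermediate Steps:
W = 10 (W = 6 + 4 = 10)
Y(Q) = -9/4 - Q/4 (Y(Q) = -(4 - (-5 - Q))/4 = -(4 + (5 + Q))/4 = -(9 + Q)/4 = -9/4 - Q/4)
v = -19 + sqrt(5) (v = sqrt(3 + 2) + 4*(-9/4 - 1/4*10) = sqrt(5) + 4*(-9/4 - 5/2) = sqrt(5) + 4*(-19/4) = sqrt(5) - 19 = -19 + sqrt(5) ≈ -16.764)
(50 + v)**2 = (50 + (-19 + sqrt(5)))**2 = (31 + sqrt(5))**2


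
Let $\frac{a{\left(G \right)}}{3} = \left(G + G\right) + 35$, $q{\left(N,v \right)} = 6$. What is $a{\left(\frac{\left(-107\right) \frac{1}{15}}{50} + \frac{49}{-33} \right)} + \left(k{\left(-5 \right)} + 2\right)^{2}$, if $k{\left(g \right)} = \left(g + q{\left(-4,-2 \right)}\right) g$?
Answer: $\frac{143323}{1375} \approx 104.23$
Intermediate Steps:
$a{\left(G \right)} = 105 + 6 G$ ($a{\left(G \right)} = 3 \left(\left(G + G\right) + 35\right) = 3 \left(2 G + 35\right) = 3 \left(35 + 2 G\right) = 105 + 6 G$)
$k{\left(g \right)} = g \left(6 + g\right)$ ($k{\left(g \right)} = \left(g + 6\right) g = \left(6 + g\right) g = g \left(6 + g\right)$)
$a{\left(\frac{\left(-107\right) \frac{1}{15}}{50} + \frac{49}{-33} \right)} + \left(k{\left(-5 \right)} + 2\right)^{2} = \left(105 + 6 \left(\frac{\left(-107\right) \frac{1}{15}}{50} + \frac{49}{-33}\right)\right) + \left(- 5 \left(6 - 5\right) + 2\right)^{2} = \left(105 + 6 \left(\left(-107\right) \frac{1}{15} \cdot \frac{1}{50} + 49 \left(- \frac{1}{33}\right)\right)\right) + \left(\left(-5\right) 1 + 2\right)^{2} = \left(105 + 6 \left(\left(- \frac{107}{15}\right) \frac{1}{50} - \frac{49}{33}\right)\right) + \left(-5 + 2\right)^{2} = \left(105 + 6 \left(- \frac{107}{750} - \frac{49}{33}\right)\right) + \left(-3\right)^{2} = \left(105 + 6 \left(- \frac{13427}{8250}\right)\right) + 9 = \left(105 - \frac{13427}{1375}\right) + 9 = \frac{130948}{1375} + 9 = \frac{143323}{1375}$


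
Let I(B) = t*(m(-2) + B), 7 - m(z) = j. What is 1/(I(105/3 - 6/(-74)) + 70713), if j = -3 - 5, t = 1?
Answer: 37/2618234 ≈ 1.4132e-5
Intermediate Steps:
j = -8
m(z) = 15 (m(z) = 7 - 1*(-8) = 7 + 8 = 15)
I(B) = 15 + B (I(B) = 1*(15 + B) = 15 + B)
1/(I(105/3 - 6/(-74)) + 70713) = 1/((15 + (105/3 - 6/(-74))) + 70713) = 1/((15 + (105*(1/3) - 6*(-1/74))) + 70713) = 1/((15 + (35 + 3/37)) + 70713) = 1/((15 + 1298/37) + 70713) = 1/(1853/37 + 70713) = 1/(2618234/37) = 37/2618234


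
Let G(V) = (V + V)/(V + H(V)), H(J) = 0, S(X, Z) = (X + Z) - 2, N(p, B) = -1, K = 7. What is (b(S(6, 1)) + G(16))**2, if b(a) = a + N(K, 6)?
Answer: 36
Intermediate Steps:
S(X, Z) = -2 + X + Z
b(a) = -1 + a (b(a) = a - 1 = -1 + a)
G(V) = 2 (G(V) = (V + V)/(V + 0) = (2*V)/V = 2)
(b(S(6, 1)) + G(16))**2 = ((-1 + (-2 + 6 + 1)) + 2)**2 = ((-1 + 5) + 2)**2 = (4 + 2)**2 = 6**2 = 36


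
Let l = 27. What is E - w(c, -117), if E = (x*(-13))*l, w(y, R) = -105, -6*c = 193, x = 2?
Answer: -597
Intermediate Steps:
c = -193/6 (c = -⅙*193 = -193/6 ≈ -32.167)
E = -702 (E = (2*(-13))*27 = -26*27 = -702)
E - w(c, -117) = -702 - 1*(-105) = -702 + 105 = -597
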